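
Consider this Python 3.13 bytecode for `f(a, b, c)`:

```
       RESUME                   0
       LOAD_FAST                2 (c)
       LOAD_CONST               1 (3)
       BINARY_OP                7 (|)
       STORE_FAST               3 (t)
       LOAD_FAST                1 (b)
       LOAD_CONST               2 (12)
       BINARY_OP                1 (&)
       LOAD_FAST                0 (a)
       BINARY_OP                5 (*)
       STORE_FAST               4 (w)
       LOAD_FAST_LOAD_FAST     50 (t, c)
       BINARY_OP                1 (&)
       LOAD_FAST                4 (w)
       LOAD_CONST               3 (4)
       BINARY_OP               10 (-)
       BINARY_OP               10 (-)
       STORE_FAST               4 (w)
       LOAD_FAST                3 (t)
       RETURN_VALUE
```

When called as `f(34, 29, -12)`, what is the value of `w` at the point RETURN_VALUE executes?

-416

LOAD_FAST c → push -12. Stack: [-12]
LOAD_CONST → push 3. Stack: [-12, 3]
BINARY_OP | → -12 | 3 = -9. Stack: [-9]
STORE_FAST t → t=-9. Stack: []
LOAD_FAST b → push 29. Stack: [29]
LOAD_CONST → push 12. Stack: [29, 12]
BINARY_OP & → 29 & 12 = 12. Stack: [12]
LOAD_FAST a → push 34. Stack: [12, 34]
BINARY_OP * → 12 * 34 = 408. Stack: [408]
STORE_FAST w → w=408. Stack: []
LOAD_FAST_LOAD_FAST t,c → push -9,-12. Stack: [-9, -12]
BINARY_OP & → -9 & -12 = -12. Stack: [-12]
LOAD_FAST w → push 408. Stack: [-12, 408]
LOAD_CONST → push 4. Stack: [-12, 408, 4]
BINARY_OP - → 408 - 4 = 404. Stack: [-12, 404]
BINARY_OP - → -12 - 404 = -416. Stack: [-416]
STORE_FAST w → w=-416. Stack: []
LOAD_FAST t → push -9. Stack: [-9]
RETURN_VALUE → return -9.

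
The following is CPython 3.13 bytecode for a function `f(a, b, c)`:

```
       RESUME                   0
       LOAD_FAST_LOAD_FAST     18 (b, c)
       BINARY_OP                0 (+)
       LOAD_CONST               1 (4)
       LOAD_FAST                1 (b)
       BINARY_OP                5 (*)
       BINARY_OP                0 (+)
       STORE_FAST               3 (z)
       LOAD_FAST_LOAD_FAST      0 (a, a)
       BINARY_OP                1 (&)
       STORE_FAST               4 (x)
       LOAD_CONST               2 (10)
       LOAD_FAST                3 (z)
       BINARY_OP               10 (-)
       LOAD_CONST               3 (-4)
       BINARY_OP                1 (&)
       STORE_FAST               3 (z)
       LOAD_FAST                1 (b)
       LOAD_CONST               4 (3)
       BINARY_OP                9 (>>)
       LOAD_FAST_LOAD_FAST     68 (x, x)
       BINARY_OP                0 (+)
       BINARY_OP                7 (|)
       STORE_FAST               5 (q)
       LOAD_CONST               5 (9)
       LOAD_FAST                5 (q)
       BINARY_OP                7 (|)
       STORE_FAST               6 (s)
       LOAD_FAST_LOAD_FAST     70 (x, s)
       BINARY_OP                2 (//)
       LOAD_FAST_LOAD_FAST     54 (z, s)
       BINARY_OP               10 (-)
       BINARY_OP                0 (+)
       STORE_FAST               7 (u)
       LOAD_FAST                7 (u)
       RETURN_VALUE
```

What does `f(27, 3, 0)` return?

LOAD_FAST_LOAD_FAST b,c → push 3,0. Stack: [3, 0]
BINARY_OP + → 3 + 0 = 3. Stack: [3]
LOAD_CONST → push 4. Stack: [3, 4]
LOAD_FAST b → push 3. Stack: [3, 4, 3]
BINARY_OP * → 4 * 3 = 12. Stack: [3, 12]
BINARY_OP + → 3 + 12 = 15. Stack: [15]
STORE_FAST z → z=15. Stack: []
LOAD_FAST_LOAD_FAST a,a → push 27,27. Stack: [27, 27]
BINARY_OP & → 27 & 27 = 27. Stack: [27]
STORE_FAST x → x=27. Stack: []
LOAD_CONST → push 10. Stack: [10]
LOAD_FAST z → push 15. Stack: [10, 15]
BINARY_OP - → 10 - 15 = -5. Stack: [-5]
LOAD_CONST → push -4. Stack: [-5, -4]
BINARY_OP & → -5 & -4 = -8. Stack: [-8]
STORE_FAST z → z=-8. Stack: []
LOAD_FAST b → push 3. Stack: [3]
LOAD_CONST → push 3. Stack: [3, 3]
BINARY_OP >> → 3 >> 3 = 0. Stack: [0]
LOAD_FAST_LOAD_FAST x,x → push 27,27. Stack: [0, 27, 27]
BINARY_OP + → 27 + 27 = 54. Stack: [0, 54]
BINARY_OP | → 0 | 54 = 54. Stack: [54]
STORE_FAST q → q=54. Stack: []
LOAD_CONST → push 9. Stack: [9]
LOAD_FAST q → push 54. Stack: [9, 54]
BINARY_OP | → 9 | 54 = 63. Stack: [63]
STORE_FAST s → s=63. Stack: []
LOAD_FAST_LOAD_FAST x,s → push 27,63. Stack: [27, 63]
BINARY_OP // → 27 // 63 = 0. Stack: [0]
LOAD_FAST_LOAD_FAST z,s → push -8,63. Stack: [0, -8, 63]
BINARY_OP - → -8 - 63 = -71. Stack: [0, -71]
BINARY_OP + → 0 + -71 = -71. Stack: [-71]
STORE_FAST u → u=-71. Stack: []
LOAD_FAST u → push -71. Stack: [-71]
RETURN_VALUE → return -71.

-71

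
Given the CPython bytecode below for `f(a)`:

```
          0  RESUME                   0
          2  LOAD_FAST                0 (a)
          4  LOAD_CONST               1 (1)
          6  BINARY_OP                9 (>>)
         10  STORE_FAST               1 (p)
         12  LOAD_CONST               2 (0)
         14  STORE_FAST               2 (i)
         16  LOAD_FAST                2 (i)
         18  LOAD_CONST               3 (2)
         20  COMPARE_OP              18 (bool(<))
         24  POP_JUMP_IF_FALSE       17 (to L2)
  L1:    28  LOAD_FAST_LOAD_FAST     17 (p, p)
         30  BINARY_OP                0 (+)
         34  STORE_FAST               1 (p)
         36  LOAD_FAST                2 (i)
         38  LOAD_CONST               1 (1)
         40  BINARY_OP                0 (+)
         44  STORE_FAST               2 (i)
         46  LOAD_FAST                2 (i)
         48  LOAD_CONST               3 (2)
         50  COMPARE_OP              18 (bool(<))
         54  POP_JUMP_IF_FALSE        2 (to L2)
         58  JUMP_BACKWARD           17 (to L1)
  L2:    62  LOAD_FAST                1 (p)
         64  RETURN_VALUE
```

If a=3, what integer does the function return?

LOAD_FAST a → push 3. Stack: [3]
LOAD_CONST → push 1. Stack: [3, 1]
BINARY_OP >> → 3 >> 1 = 1. Stack: [1]
STORE_FAST p → p=1. Stack: []
LOAD_CONST → push 0. Stack: [0]
STORE_FAST i → i=0. Stack: []
LOAD_FAST i → push 0. Stack: [0]
LOAD_CONST → push 2. Stack: [0, 2]
COMPARE_OP bool(<) → 0 vs 2 = True. Stack: [True]
POP_JUMP_IF_FALSE → pop True; no jump. Stack: []
LOAD_FAST_LOAD_FAST p,p → push 1,1. Stack: [1, 1]
BINARY_OP + → 1 + 1 = 2. Stack: [2]
STORE_FAST p → p=2. Stack: []
LOAD_FAST i → push 0. Stack: [0]
LOAD_CONST → push 1. Stack: [0, 1]
BINARY_OP + → 0 + 1 = 1. Stack: [1]
STORE_FAST i → i=1. Stack: []
LOAD_FAST i → push 1. Stack: [1]
LOAD_CONST → push 2. Stack: [1, 2]
COMPARE_OP bool(<) → 1 vs 2 = True. Stack: [True]
POP_JUMP_IF_FALSE → pop True; no jump. Stack: []
LOAD_FAST_LOAD_FAST p,p → push 2,2. Stack: [2, 2]
BINARY_OP + → 2 + 2 = 4. Stack: [4]
STORE_FAST p → p=4. Stack: []
LOAD_FAST i → push 1. Stack: [1]
LOAD_CONST → push 1. Stack: [1, 1]
BINARY_OP + → 1 + 1 = 2. Stack: [2]
STORE_FAST i → i=2. Stack: []
LOAD_FAST i → push 2. Stack: [2]
LOAD_CONST → push 2. Stack: [2, 2]
COMPARE_OP bool(<) → 2 vs 2 = False. Stack: [False]
POP_JUMP_IF_FALSE → pop False; jump. Stack: []
LOAD_FAST p → push 4. Stack: [4]
RETURN_VALUE → return 4.

4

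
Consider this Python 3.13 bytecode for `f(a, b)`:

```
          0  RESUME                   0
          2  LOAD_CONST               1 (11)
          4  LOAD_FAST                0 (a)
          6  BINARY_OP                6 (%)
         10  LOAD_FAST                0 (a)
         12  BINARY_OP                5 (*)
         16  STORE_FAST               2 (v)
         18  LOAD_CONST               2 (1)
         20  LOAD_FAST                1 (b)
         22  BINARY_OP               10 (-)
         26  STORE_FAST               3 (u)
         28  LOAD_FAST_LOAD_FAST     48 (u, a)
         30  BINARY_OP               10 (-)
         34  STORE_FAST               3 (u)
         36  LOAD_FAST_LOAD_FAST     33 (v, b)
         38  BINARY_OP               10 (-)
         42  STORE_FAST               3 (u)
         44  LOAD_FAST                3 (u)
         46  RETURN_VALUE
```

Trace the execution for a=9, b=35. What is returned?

LOAD_CONST → push 11. Stack: [11]
LOAD_FAST a → push 9. Stack: [11, 9]
BINARY_OP % → 11 % 9 = 2. Stack: [2]
LOAD_FAST a → push 9. Stack: [2, 9]
BINARY_OP * → 2 * 9 = 18. Stack: [18]
STORE_FAST v → v=18. Stack: []
LOAD_CONST → push 1. Stack: [1]
LOAD_FAST b → push 35. Stack: [1, 35]
BINARY_OP - → 1 - 35 = -34. Stack: [-34]
STORE_FAST u → u=-34. Stack: []
LOAD_FAST_LOAD_FAST u,a → push -34,9. Stack: [-34, 9]
BINARY_OP - → -34 - 9 = -43. Stack: [-43]
STORE_FAST u → u=-43. Stack: []
LOAD_FAST_LOAD_FAST v,b → push 18,35. Stack: [18, 35]
BINARY_OP - → 18 - 35 = -17. Stack: [-17]
STORE_FAST u → u=-17. Stack: []
LOAD_FAST u → push -17. Stack: [-17]
RETURN_VALUE → return -17.

-17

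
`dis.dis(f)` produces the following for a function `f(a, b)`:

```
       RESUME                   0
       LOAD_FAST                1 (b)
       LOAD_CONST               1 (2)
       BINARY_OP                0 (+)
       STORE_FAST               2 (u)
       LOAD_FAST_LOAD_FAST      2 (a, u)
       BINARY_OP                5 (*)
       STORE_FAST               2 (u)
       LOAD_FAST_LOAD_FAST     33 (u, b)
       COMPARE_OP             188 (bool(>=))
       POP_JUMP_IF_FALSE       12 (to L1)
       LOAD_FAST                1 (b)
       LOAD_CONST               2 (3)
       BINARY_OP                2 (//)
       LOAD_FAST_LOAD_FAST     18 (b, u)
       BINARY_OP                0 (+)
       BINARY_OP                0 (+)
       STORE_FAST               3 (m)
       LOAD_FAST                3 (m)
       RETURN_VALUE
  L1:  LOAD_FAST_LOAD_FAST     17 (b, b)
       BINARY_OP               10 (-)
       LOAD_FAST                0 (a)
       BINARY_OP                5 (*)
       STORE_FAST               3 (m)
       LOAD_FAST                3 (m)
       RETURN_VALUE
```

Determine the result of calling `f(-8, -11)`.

57

LOAD_FAST b → push -11. Stack: [-11]
LOAD_CONST → push 2. Stack: [-11, 2]
BINARY_OP + → -11 + 2 = -9. Stack: [-9]
STORE_FAST u → u=-9. Stack: []
LOAD_FAST_LOAD_FAST a,u → push -8,-9. Stack: [-8, -9]
BINARY_OP * → -8 * -9 = 72. Stack: [72]
STORE_FAST u → u=72. Stack: []
LOAD_FAST_LOAD_FAST u,b → push 72,-11. Stack: [72, -11]
COMPARE_OP bool(>=) → 72 vs -11 = True. Stack: [True]
POP_JUMP_IF_FALSE → pop True; no jump. Stack: []
LOAD_FAST b → push -11. Stack: [-11]
LOAD_CONST → push 3. Stack: [-11, 3]
BINARY_OP // → -11 // 3 = -4. Stack: [-4]
LOAD_FAST_LOAD_FAST b,u → push -11,72. Stack: [-4, -11, 72]
BINARY_OP + → -11 + 72 = 61. Stack: [-4, 61]
BINARY_OP + → -4 + 61 = 57. Stack: [57]
STORE_FAST m → m=57. Stack: []
LOAD_FAST m → push 57. Stack: [57]
RETURN_VALUE → return 57.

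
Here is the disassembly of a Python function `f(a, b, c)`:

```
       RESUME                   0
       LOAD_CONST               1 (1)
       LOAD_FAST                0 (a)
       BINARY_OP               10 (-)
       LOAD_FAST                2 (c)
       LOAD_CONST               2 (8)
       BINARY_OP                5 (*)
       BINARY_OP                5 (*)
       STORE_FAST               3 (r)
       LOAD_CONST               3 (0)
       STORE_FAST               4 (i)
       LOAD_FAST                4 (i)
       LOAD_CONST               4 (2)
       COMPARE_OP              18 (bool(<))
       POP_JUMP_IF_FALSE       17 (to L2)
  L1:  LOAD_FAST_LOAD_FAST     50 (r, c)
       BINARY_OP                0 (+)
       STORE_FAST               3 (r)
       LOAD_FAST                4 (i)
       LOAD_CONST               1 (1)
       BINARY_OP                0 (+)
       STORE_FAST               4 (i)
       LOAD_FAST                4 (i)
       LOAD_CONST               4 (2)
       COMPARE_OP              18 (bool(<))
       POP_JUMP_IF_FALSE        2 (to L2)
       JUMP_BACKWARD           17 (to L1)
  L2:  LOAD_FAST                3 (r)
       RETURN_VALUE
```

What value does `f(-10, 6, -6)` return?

-540

LOAD_CONST → push 1. Stack: [1]
LOAD_FAST a → push -10. Stack: [1, -10]
BINARY_OP - → 1 - -10 = 11. Stack: [11]
LOAD_FAST c → push -6. Stack: [11, -6]
LOAD_CONST → push 8. Stack: [11, -6, 8]
BINARY_OP * → -6 * 8 = -48. Stack: [11, -48]
BINARY_OP * → 11 * -48 = -528. Stack: [-528]
STORE_FAST r → r=-528. Stack: []
LOAD_CONST → push 0. Stack: [0]
STORE_FAST i → i=0. Stack: []
LOAD_FAST i → push 0. Stack: [0]
LOAD_CONST → push 2. Stack: [0, 2]
COMPARE_OP bool(<) → 0 vs 2 = True. Stack: [True]
POP_JUMP_IF_FALSE → pop True; no jump. Stack: []
LOAD_FAST_LOAD_FAST r,c → push -528,-6. Stack: [-528, -6]
BINARY_OP + → -528 + -6 = -534. Stack: [-534]
STORE_FAST r → r=-534. Stack: []
LOAD_FAST i → push 0. Stack: [0]
LOAD_CONST → push 1. Stack: [0, 1]
BINARY_OP + → 0 + 1 = 1. Stack: [1]
STORE_FAST i → i=1. Stack: []
LOAD_FAST i → push 1. Stack: [1]
LOAD_CONST → push 2. Stack: [1, 2]
COMPARE_OP bool(<) → 1 vs 2 = True. Stack: [True]
POP_JUMP_IF_FALSE → pop True; no jump. Stack: []
LOAD_FAST_LOAD_FAST r,c → push -534,-6. Stack: [-534, -6]
BINARY_OP + → -534 + -6 = -540. Stack: [-540]
STORE_FAST r → r=-540. Stack: []
LOAD_FAST i → push 1. Stack: [1]
LOAD_CONST → push 1. Stack: [1, 1]
BINARY_OP + → 1 + 1 = 2. Stack: [2]
STORE_FAST i → i=2. Stack: []
LOAD_FAST i → push 2. Stack: [2]
LOAD_CONST → push 2. Stack: [2, 2]
COMPARE_OP bool(<) → 2 vs 2 = False. Stack: [False]
POP_JUMP_IF_FALSE → pop False; jump. Stack: []
LOAD_FAST r → push -540. Stack: [-540]
RETURN_VALUE → return -540.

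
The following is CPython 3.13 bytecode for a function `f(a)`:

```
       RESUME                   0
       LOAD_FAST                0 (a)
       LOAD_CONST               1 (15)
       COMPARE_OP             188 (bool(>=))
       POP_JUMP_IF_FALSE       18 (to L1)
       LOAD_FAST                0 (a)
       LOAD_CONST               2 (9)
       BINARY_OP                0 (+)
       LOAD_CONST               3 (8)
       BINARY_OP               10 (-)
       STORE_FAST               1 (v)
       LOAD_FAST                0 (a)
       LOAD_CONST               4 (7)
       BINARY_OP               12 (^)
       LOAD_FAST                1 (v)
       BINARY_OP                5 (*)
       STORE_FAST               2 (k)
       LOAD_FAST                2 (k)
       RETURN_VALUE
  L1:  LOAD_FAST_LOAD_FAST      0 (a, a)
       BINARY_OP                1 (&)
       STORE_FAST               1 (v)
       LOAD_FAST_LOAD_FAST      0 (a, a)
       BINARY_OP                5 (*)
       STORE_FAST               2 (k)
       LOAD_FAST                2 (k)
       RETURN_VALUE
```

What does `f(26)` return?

783

LOAD_FAST a → push 26. Stack: [26]
LOAD_CONST → push 15. Stack: [26, 15]
COMPARE_OP bool(>=) → 26 vs 15 = True. Stack: [True]
POP_JUMP_IF_FALSE → pop True; no jump. Stack: []
LOAD_FAST a → push 26. Stack: [26]
LOAD_CONST → push 9. Stack: [26, 9]
BINARY_OP + → 26 + 9 = 35. Stack: [35]
LOAD_CONST → push 8. Stack: [35, 8]
BINARY_OP - → 35 - 8 = 27. Stack: [27]
STORE_FAST v → v=27. Stack: []
LOAD_FAST a → push 26. Stack: [26]
LOAD_CONST → push 7. Stack: [26, 7]
BINARY_OP ^ → 26 ^ 7 = 29. Stack: [29]
LOAD_FAST v → push 27. Stack: [29, 27]
BINARY_OP * → 29 * 27 = 783. Stack: [783]
STORE_FAST k → k=783. Stack: []
LOAD_FAST k → push 783. Stack: [783]
RETURN_VALUE → return 783.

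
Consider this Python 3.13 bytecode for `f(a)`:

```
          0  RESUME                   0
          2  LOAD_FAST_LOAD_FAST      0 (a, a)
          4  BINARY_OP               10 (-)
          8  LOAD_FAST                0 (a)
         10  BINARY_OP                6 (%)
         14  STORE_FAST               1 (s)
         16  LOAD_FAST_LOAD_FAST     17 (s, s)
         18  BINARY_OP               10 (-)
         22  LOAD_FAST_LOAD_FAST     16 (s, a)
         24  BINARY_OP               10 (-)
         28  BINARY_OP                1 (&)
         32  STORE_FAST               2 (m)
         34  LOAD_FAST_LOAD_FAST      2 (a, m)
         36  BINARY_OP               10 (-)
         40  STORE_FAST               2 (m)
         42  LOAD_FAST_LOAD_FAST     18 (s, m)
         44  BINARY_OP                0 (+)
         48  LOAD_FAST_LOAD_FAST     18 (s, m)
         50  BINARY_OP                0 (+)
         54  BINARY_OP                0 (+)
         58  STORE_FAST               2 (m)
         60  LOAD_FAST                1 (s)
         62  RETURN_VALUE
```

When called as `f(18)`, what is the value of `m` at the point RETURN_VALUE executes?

LOAD_FAST_LOAD_FAST a,a → push 18,18. Stack: [18, 18]
BINARY_OP - → 18 - 18 = 0. Stack: [0]
LOAD_FAST a → push 18. Stack: [0, 18]
BINARY_OP % → 0 % 18 = 0. Stack: [0]
STORE_FAST s → s=0. Stack: []
LOAD_FAST_LOAD_FAST s,s → push 0,0. Stack: [0, 0]
BINARY_OP - → 0 - 0 = 0. Stack: [0]
LOAD_FAST_LOAD_FAST s,a → push 0,18. Stack: [0, 0, 18]
BINARY_OP - → 0 - 18 = -18. Stack: [0, -18]
BINARY_OP & → 0 & -18 = 0. Stack: [0]
STORE_FAST m → m=0. Stack: []
LOAD_FAST_LOAD_FAST a,m → push 18,0. Stack: [18, 0]
BINARY_OP - → 18 - 0 = 18. Stack: [18]
STORE_FAST m → m=18. Stack: []
LOAD_FAST_LOAD_FAST s,m → push 0,18. Stack: [0, 18]
BINARY_OP + → 0 + 18 = 18. Stack: [18]
LOAD_FAST_LOAD_FAST s,m → push 0,18. Stack: [18, 0, 18]
BINARY_OP + → 0 + 18 = 18. Stack: [18, 18]
BINARY_OP + → 18 + 18 = 36. Stack: [36]
STORE_FAST m → m=36. Stack: []
LOAD_FAST s → push 0. Stack: [0]
RETURN_VALUE → return 0.

36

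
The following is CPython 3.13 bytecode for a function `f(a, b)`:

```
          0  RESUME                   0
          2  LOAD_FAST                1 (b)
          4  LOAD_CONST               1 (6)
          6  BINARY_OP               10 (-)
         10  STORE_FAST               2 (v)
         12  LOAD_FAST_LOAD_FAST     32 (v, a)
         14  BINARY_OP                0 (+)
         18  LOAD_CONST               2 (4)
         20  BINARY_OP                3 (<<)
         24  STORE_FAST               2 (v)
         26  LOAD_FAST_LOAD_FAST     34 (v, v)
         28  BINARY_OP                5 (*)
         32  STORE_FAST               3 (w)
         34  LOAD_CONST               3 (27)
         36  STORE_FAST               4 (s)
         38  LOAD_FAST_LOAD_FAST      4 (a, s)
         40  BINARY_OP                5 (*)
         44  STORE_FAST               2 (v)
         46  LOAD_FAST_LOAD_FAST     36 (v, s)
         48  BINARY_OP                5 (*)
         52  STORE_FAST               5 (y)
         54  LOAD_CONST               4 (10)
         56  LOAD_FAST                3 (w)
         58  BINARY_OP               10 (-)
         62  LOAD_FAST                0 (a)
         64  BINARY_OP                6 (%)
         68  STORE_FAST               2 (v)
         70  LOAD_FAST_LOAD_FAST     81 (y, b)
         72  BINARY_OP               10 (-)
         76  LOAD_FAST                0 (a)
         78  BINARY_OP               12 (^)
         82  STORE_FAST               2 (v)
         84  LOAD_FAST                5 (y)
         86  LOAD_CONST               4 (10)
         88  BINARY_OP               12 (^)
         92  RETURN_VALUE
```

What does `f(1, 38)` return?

LOAD_FAST b → push 38. Stack: [38]
LOAD_CONST → push 6. Stack: [38, 6]
BINARY_OP - → 38 - 6 = 32. Stack: [32]
STORE_FAST v → v=32. Stack: []
LOAD_FAST_LOAD_FAST v,a → push 32,1. Stack: [32, 1]
BINARY_OP + → 32 + 1 = 33. Stack: [33]
LOAD_CONST → push 4. Stack: [33, 4]
BINARY_OP << → 33 << 4 = 528. Stack: [528]
STORE_FAST v → v=528. Stack: []
LOAD_FAST_LOAD_FAST v,v → push 528,528. Stack: [528, 528]
BINARY_OP * → 528 * 528 = 278784. Stack: [278784]
STORE_FAST w → w=278784. Stack: []
LOAD_CONST → push 27. Stack: [27]
STORE_FAST s → s=27. Stack: []
LOAD_FAST_LOAD_FAST a,s → push 1,27. Stack: [1, 27]
BINARY_OP * → 1 * 27 = 27. Stack: [27]
STORE_FAST v → v=27. Stack: []
LOAD_FAST_LOAD_FAST v,s → push 27,27. Stack: [27, 27]
BINARY_OP * → 27 * 27 = 729. Stack: [729]
STORE_FAST y → y=729. Stack: []
LOAD_CONST → push 10. Stack: [10]
LOAD_FAST w → push 278784. Stack: [10, 278784]
BINARY_OP - → 10 - 278784 = -278774. Stack: [-278774]
LOAD_FAST a → push 1. Stack: [-278774, 1]
BINARY_OP % → -278774 % 1 = 0. Stack: [0]
STORE_FAST v → v=0. Stack: []
LOAD_FAST_LOAD_FAST y,b → push 729,38. Stack: [729, 38]
BINARY_OP - → 729 - 38 = 691. Stack: [691]
LOAD_FAST a → push 1. Stack: [691, 1]
BINARY_OP ^ → 691 ^ 1 = 690. Stack: [690]
STORE_FAST v → v=690. Stack: []
LOAD_FAST y → push 729. Stack: [729]
LOAD_CONST → push 10. Stack: [729, 10]
BINARY_OP ^ → 729 ^ 10 = 723. Stack: [723]
RETURN_VALUE → return 723.

723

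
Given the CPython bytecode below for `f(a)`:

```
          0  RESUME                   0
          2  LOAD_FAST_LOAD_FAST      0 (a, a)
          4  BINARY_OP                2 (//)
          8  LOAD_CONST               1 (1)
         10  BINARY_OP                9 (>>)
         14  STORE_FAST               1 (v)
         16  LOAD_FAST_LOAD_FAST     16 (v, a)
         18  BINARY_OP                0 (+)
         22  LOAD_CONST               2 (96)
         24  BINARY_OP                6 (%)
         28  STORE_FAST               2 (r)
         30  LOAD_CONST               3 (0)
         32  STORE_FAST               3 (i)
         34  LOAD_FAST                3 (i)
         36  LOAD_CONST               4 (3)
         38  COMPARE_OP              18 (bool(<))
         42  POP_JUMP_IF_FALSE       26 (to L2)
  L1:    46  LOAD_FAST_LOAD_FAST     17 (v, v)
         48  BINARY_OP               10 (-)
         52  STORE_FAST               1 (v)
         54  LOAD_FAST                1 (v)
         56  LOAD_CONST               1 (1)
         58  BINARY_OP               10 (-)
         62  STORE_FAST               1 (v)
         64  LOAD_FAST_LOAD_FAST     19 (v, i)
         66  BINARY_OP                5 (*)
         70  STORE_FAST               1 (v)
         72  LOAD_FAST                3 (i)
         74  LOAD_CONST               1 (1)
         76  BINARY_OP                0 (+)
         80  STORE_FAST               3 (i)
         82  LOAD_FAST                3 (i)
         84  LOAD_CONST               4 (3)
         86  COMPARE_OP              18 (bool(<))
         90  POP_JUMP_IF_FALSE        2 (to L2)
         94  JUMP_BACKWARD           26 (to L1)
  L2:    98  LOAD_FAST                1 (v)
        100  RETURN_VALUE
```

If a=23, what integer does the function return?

LOAD_FAST_LOAD_FAST a,a → push 23,23
BINARY_OP // → 23 // 23 = 1
LOAD_CONST → push 1
BINARY_OP >> → 1 >> 1 = 0
STORE_FAST v → v=0
LOAD_FAST_LOAD_FAST v,a → push 0,23
BINARY_OP + → 0 + 23 = 23
LOAD_CONST → push 96
BINARY_OP % → 23 % 96 = 23
STORE_FAST r → r=23
LOAD_CONST → push 0
STORE_FAST i → i=0
LOAD_FAST i → push 0
LOAD_CONST → push 3
COMPARE_OP bool(<) → 0 vs 3 = True
POP_JUMP_IF_FALSE → pop True; no jump
LOAD_FAST_LOAD_FAST v,v → push 0,0
BINARY_OP - → 0 - 0 = 0
STORE_FAST v → v=0
LOAD_FAST v → push 0
LOAD_CONST → push 1
BINARY_OP - → 0 - 1 = -1
STORE_FAST v → v=-1
LOAD_FAST_LOAD_FAST v,i → push -1,0
BINARY_OP * → -1 * 0 = 0
STORE_FAST v → v=0
LOAD_FAST i → push 0
LOAD_CONST → push 1
BINARY_OP + → 0 + 1 = 1
STORE_FAST i → i=1
LOAD_FAST i → push 1
LOAD_CONST → push 3
COMPARE_OP bool(<) → 1 vs 3 = True
POP_JUMP_IF_FALSE → pop True; no jump
LOAD_FAST_LOAD_FAST v,v → push 0,0
BINARY_OP - → 0 - 0 = 0
STORE_FAST v → v=0
LOAD_FAST v → push 0
LOAD_CONST → push 1
BINARY_OP - → 0 - 1 = -1
STORE_FAST v → v=-1
LOAD_FAST_LOAD_FAST v,i → push -1,1
BINARY_OP * → -1 * 1 = -1
STORE_FAST v → v=-1
LOAD_FAST i → push 1
LOAD_CONST → push 1
BINARY_OP + → 1 + 1 = 2
STORE_FAST i → i=2
LOAD_FAST i → push 2
LOAD_CONST → push 3
COMPARE_OP bool(<) → 2 vs 3 = True
POP_JUMP_IF_FALSE → pop True; no jump
LOAD_FAST_LOAD_FAST v,v → push -1,-1
BINARY_OP - → -1 - -1 = 0
STORE_FAST v → v=0
LOAD_FAST v → push 0
LOAD_CONST → push 1
BINARY_OP - → 0 - 1 = -1
STORE_FAST v → v=-1
LOAD_FAST_LOAD_FAST v,i → push -1,2
BINARY_OP * → -1 * 2 = -2
STORE_FAST v → v=-2
LOAD_FAST i → push 2
LOAD_CONST → push 1
BINARY_OP + → 2 + 1 = 3
STORE_FAST i → i=3
LOAD_FAST i → push 3
LOAD_CONST → push 3
COMPARE_OP bool(<) → 3 vs 3 = False
POP_JUMP_IF_FALSE → pop False; jump
LOAD_FAST v → push -2
RETURN_VALUE → return -2.

-2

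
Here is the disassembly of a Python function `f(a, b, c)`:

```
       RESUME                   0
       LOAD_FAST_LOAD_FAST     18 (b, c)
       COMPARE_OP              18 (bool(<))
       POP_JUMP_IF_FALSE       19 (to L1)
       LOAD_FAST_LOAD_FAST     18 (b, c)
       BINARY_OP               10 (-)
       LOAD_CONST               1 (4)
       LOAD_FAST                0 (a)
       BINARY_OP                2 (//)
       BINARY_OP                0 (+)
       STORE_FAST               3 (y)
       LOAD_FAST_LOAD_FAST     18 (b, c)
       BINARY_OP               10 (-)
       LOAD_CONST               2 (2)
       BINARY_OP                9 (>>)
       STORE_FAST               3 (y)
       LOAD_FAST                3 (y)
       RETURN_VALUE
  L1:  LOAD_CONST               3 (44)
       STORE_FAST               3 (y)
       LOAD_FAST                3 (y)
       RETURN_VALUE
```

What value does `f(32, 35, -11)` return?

44

LOAD_FAST_LOAD_FAST b,c → push 35,-11. Stack: [35, -11]
COMPARE_OP bool(<) → 35 vs -11 = False. Stack: [False]
POP_JUMP_IF_FALSE → pop False; jump. Stack: []
LOAD_CONST → push 44. Stack: [44]
STORE_FAST y → y=44. Stack: []
LOAD_FAST y → push 44. Stack: [44]
RETURN_VALUE → return 44.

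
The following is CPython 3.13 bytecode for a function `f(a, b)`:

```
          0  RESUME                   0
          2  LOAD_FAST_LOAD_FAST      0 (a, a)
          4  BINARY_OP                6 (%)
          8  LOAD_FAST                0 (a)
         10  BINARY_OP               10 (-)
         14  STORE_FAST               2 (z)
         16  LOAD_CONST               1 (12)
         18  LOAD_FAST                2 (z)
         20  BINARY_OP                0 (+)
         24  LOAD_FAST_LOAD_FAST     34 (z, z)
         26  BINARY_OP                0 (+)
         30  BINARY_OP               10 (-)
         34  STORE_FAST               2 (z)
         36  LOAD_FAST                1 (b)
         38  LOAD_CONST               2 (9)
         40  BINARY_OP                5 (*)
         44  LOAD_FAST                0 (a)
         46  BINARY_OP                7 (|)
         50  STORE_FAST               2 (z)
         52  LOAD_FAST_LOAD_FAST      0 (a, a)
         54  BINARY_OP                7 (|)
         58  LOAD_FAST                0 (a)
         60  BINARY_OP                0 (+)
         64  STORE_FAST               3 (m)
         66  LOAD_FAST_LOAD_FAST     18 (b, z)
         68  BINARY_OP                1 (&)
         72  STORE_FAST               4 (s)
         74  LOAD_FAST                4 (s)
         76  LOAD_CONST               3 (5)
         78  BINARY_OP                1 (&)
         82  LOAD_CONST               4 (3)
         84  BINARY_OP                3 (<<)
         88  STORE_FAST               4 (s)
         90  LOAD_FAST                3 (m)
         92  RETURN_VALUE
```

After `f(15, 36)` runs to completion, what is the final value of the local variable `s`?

LOAD_FAST_LOAD_FAST a,a → push 15,15. Stack: [15, 15]
BINARY_OP % → 15 % 15 = 0. Stack: [0]
LOAD_FAST a → push 15. Stack: [0, 15]
BINARY_OP - → 0 - 15 = -15. Stack: [-15]
STORE_FAST z → z=-15. Stack: []
LOAD_CONST → push 12. Stack: [12]
LOAD_FAST z → push -15. Stack: [12, -15]
BINARY_OP + → 12 + -15 = -3. Stack: [-3]
LOAD_FAST_LOAD_FAST z,z → push -15,-15. Stack: [-3, -15, -15]
BINARY_OP + → -15 + -15 = -30. Stack: [-3, -30]
BINARY_OP - → -3 - -30 = 27. Stack: [27]
STORE_FAST z → z=27. Stack: []
LOAD_FAST b → push 36. Stack: [36]
LOAD_CONST → push 9. Stack: [36, 9]
BINARY_OP * → 36 * 9 = 324. Stack: [324]
LOAD_FAST a → push 15. Stack: [324, 15]
BINARY_OP | → 324 | 15 = 335. Stack: [335]
STORE_FAST z → z=335. Stack: []
LOAD_FAST_LOAD_FAST a,a → push 15,15. Stack: [15, 15]
BINARY_OP | → 15 | 15 = 15. Stack: [15]
LOAD_FAST a → push 15. Stack: [15, 15]
BINARY_OP + → 15 + 15 = 30. Stack: [30]
STORE_FAST m → m=30. Stack: []
LOAD_FAST_LOAD_FAST b,z → push 36,335. Stack: [36, 335]
BINARY_OP & → 36 & 335 = 4. Stack: [4]
STORE_FAST s → s=4. Stack: []
LOAD_FAST s → push 4. Stack: [4]
LOAD_CONST → push 5. Stack: [4, 5]
BINARY_OP & → 4 & 5 = 4. Stack: [4]
LOAD_CONST → push 3. Stack: [4, 3]
BINARY_OP << → 4 << 3 = 32. Stack: [32]
STORE_FAST s → s=32. Stack: []
LOAD_FAST m → push 30. Stack: [30]
RETURN_VALUE → return 30.

32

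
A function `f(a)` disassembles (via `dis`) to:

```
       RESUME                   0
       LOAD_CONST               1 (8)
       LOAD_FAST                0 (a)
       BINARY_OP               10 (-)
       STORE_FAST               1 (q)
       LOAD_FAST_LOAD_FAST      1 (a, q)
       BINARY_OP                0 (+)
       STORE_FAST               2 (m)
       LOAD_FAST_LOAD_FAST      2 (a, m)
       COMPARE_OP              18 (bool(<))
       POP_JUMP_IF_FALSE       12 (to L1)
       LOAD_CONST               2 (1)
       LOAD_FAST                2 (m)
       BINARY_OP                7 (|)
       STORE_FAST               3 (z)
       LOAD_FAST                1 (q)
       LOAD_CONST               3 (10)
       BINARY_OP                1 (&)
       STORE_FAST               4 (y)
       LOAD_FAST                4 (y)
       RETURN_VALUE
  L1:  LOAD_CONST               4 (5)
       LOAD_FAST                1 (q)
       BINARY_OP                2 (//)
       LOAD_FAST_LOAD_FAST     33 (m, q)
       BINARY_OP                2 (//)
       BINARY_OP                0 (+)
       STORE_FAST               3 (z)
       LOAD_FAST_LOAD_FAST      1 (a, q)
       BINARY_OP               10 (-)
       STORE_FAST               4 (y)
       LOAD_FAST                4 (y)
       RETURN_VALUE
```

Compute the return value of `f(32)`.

LOAD_CONST → push 8. Stack: [8]
LOAD_FAST a → push 32. Stack: [8, 32]
BINARY_OP - → 8 - 32 = -24. Stack: [-24]
STORE_FAST q → q=-24. Stack: []
LOAD_FAST_LOAD_FAST a,q → push 32,-24. Stack: [32, -24]
BINARY_OP + → 32 + -24 = 8. Stack: [8]
STORE_FAST m → m=8. Stack: []
LOAD_FAST_LOAD_FAST a,m → push 32,8. Stack: [32, 8]
COMPARE_OP bool(<) → 32 vs 8 = False. Stack: [False]
POP_JUMP_IF_FALSE → pop False; jump. Stack: []
LOAD_CONST → push 5. Stack: [5]
LOAD_FAST q → push -24. Stack: [5, -24]
BINARY_OP // → 5 // -24 = -1. Stack: [-1]
LOAD_FAST_LOAD_FAST m,q → push 8,-24. Stack: [-1, 8, -24]
BINARY_OP // → 8 // -24 = -1. Stack: [-1, -1]
BINARY_OP + → -1 + -1 = -2. Stack: [-2]
STORE_FAST z → z=-2. Stack: []
LOAD_FAST_LOAD_FAST a,q → push 32,-24. Stack: [32, -24]
BINARY_OP - → 32 - -24 = 56. Stack: [56]
STORE_FAST y → y=56. Stack: []
LOAD_FAST y → push 56. Stack: [56]
RETURN_VALUE → return 56.

56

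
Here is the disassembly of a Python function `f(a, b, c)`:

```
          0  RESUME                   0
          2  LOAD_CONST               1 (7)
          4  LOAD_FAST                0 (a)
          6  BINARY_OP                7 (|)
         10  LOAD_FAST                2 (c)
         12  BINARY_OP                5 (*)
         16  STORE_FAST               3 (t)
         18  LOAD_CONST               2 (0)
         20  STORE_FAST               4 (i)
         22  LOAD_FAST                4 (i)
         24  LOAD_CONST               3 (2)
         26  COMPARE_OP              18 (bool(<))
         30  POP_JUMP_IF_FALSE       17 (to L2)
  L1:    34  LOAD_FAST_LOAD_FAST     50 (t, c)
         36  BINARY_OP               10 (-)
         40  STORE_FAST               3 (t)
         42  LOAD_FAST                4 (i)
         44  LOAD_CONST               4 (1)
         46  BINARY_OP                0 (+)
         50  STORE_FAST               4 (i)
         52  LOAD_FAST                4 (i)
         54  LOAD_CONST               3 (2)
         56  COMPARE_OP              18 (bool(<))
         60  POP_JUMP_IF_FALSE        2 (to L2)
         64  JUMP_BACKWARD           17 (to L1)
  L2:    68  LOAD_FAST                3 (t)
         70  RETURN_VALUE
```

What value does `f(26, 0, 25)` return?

725

LOAD_CONST → push 7. Stack: [7]
LOAD_FAST a → push 26. Stack: [7, 26]
BINARY_OP | → 7 | 26 = 31. Stack: [31]
LOAD_FAST c → push 25. Stack: [31, 25]
BINARY_OP * → 31 * 25 = 775. Stack: [775]
STORE_FAST t → t=775. Stack: []
LOAD_CONST → push 0. Stack: [0]
STORE_FAST i → i=0. Stack: []
LOAD_FAST i → push 0. Stack: [0]
LOAD_CONST → push 2. Stack: [0, 2]
COMPARE_OP bool(<) → 0 vs 2 = True. Stack: [True]
POP_JUMP_IF_FALSE → pop True; no jump. Stack: []
LOAD_FAST_LOAD_FAST t,c → push 775,25. Stack: [775, 25]
BINARY_OP - → 775 - 25 = 750. Stack: [750]
STORE_FAST t → t=750. Stack: []
LOAD_FAST i → push 0. Stack: [0]
LOAD_CONST → push 1. Stack: [0, 1]
BINARY_OP + → 0 + 1 = 1. Stack: [1]
STORE_FAST i → i=1. Stack: []
LOAD_FAST i → push 1. Stack: [1]
LOAD_CONST → push 2. Stack: [1, 2]
COMPARE_OP bool(<) → 1 vs 2 = True. Stack: [True]
POP_JUMP_IF_FALSE → pop True; no jump. Stack: []
LOAD_FAST_LOAD_FAST t,c → push 750,25. Stack: [750, 25]
BINARY_OP - → 750 - 25 = 725. Stack: [725]
STORE_FAST t → t=725. Stack: []
LOAD_FAST i → push 1. Stack: [1]
LOAD_CONST → push 1. Stack: [1, 1]
BINARY_OP + → 1 + 1 = 2. Stack: [2]
STORE_FAST i → i=2. Stack: []
LOAD_FAST i → push 2. Stack: [2]
LOAD_CONST → push 2. Stack: [2, 2]
COMPARE_OP bool(<) → 2 vs 2 = False. Stack: [False]
POP_JUMP_IF_FALSE → pop False; jump. Stack: []
LOAD_FAST t → push 725. Stack: [725]
RETURN_VALUE → return 725.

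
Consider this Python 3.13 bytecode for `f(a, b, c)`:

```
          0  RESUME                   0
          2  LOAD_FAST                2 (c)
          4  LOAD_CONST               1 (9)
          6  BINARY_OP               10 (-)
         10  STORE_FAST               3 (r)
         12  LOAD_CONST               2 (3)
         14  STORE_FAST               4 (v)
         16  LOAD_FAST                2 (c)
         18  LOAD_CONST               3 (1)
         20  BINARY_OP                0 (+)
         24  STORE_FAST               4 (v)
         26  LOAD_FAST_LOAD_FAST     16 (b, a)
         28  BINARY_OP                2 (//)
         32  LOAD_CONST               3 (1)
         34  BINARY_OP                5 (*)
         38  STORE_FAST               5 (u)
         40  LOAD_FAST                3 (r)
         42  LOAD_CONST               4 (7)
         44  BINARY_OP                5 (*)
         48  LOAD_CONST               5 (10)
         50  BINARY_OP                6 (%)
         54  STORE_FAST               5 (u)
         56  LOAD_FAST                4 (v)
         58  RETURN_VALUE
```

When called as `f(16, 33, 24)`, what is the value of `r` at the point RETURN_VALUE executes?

LOAD_FAST c → push 24. Stack: [24]
LOAD_CONST → push 9. Stack: [24, 9]
BINARY_OP - → 24 - 9 = 15. Stack: [15]
STORE_FAST r → r=15. Stack: []
LOAD_CONST → push 3. Stack: [3]
STORE_FAST v → v=3. Stack: []
LOAD_FAST c → push 24. Stack: [24]
LOAD_CONST → push 1. Stack: [24, 1]
BINARY_OP + → 24 + 1 = 25. Stack: [25]
STORE_FAST v → v=25. Stack: []
LOAD_FAST_LOAD_FAST b,a → push 33,16. Stack: [33, 16]
BINARY_OP // → 33 // 16 = 2. Stack: [2]
LOAD_CONST → push 1. Stack: [2, 1]
BINARY_OP * → 2 * 1 = 2. Stack: [2]
STORE_FAST u → u=2. Stack: []
LOAD_FAST r → push 15. Stack: [15]
LOAD_CONST → push 7. Stack: [15, 7]
BINARY_OP * → 15 * 7 = 105. Stack: [105]
LOAD_CONST → push 10. Stack: [105, 10]
BINARY_OP % → 105 % 10 = 5. Stack: [5]
STORE_FAST u → u=5. Stack: []
LOAD_FAST v → push 25. Stack: [25]
RETURN_VALUE → return 25.

15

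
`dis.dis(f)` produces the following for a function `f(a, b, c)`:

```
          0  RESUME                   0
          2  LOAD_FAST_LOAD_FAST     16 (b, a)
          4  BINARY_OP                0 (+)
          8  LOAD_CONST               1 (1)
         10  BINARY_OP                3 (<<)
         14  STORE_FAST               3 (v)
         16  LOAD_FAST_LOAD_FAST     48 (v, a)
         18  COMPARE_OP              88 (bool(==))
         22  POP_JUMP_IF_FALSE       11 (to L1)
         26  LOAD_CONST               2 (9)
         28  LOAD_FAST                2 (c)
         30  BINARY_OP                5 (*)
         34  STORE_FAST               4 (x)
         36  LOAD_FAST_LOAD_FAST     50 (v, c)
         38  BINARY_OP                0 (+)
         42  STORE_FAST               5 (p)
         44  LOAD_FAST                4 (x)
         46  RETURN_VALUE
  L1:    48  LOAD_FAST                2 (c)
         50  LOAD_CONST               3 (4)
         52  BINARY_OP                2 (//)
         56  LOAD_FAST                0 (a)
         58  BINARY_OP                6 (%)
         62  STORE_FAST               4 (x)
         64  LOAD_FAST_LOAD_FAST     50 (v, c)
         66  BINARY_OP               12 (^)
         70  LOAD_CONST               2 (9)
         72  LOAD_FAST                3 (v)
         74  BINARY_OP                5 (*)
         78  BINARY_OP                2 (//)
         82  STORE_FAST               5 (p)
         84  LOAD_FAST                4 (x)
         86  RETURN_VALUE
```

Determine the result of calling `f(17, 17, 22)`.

5

LOAD_FAST_LOAD_FAST b,a → push 17,17. Stack: [17, 17]
BINARY_OP + → 17 + 17 = 34. Stack: [34]
LOAD_CONST → push 1. Stack: [34, 1]
BINARY_OP << → 34 << 1 = 68. Stack: [68]
STORE_FAST v → v=68. Stack: []
LOAD_FAST_LOAD_FAST v,a → push 68,17. Stack: [68, 17]
COMPARE_OP bool(==) → 68 vs 17 = False. Stack: [False]
POP_JUMP_IF_FALSE → pop False; jump. Stack: []
LOAD_FAST c → push 22. Stack: [22]
LOAD_CONST → push 4. Stack: [22, 4]
BINARY_OP // → 22 // 4 = 5. Stack: [5]
LOAD_FAST a → push 17. Stack: [5, 17]
BINARY_OP % → 5 % 17 = 5. Stack: [5]
STORE_FAST x → x=5. Stack: []
LOAD_FAST_LOAD_FAST v,c → push 68,22. Stack: [68, 22]
BINARY_OP ^ → 68 ^ 22 = 82. Stack: [82]
LOAD_CONST → push 9. Stack: [82, 9]
LOAD_FAST v → push 68. Stack: [82, 9, 68]
BINARY_OP * → 9 * 68 = 612. Stack: [82, 612]
BINARY_OP // → 82 // 612 = 0. Stack: [0]
STORE_FAST p → p=0. Stack: []
LOAD_FAST x → push 5. Stack: [5]
RETURN_VALUE → return 5.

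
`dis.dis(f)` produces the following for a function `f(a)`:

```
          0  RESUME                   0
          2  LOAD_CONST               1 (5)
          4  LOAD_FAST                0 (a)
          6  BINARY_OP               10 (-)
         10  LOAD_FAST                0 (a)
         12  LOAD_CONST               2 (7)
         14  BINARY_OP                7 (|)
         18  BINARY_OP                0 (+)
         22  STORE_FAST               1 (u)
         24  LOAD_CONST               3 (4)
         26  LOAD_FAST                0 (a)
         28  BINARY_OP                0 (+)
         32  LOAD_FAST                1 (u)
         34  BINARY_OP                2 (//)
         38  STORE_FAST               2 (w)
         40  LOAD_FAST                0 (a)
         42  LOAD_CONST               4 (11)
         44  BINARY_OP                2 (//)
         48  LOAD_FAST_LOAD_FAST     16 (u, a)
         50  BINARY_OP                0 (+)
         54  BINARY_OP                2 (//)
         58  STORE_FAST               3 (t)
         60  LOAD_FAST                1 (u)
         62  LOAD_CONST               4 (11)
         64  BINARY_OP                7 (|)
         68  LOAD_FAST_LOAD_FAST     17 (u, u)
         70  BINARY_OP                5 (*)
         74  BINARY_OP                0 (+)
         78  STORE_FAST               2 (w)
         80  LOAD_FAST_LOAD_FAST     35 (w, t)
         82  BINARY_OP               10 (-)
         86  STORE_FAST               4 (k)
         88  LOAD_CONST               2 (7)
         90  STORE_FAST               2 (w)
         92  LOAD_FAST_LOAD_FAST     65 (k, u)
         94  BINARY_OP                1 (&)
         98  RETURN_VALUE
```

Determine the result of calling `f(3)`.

8

LOAD_CONST → push 5. Stack: [5]
LOAD_FAST a → push 3. Stack: [5, 3]
BINARY_OP - → 5 - 3 = 2. Stack: [2]
LOAD_FAST a → push 3. Stack: [2, 3]
LOAD_CONST → push 7. Stack: [2, 3, 7]
BINARY_OP | → 3 | 7 = 7. Stack: [2, 7]
BINARY_OP + → 2 + 7 = 9. Stack: [9]
STORE_FAST u → u=9. Stack: []
LOAD_CONST → push 4. Stack: [4]
LOAD_FAST a → push 3. Stack: [4, 3]
BINARY_OP + → 4 + 3 = 7. Stack: [7]
LOAD_FAST u → push 9. Stack: [7, 9]
BINARY_OP // → 7 // 9 = 0. Stack: [0]
STORE_FAST w → w=0. Stack: []
LOAD_FAST a → push 3. Stack: [3]
LOAD_CONST → push 11. Stack: [3, 11]
BINARY_OP // → 3 // 11 = 0. Stack: [0]
LOAD_FAST_LOAD_FAST u,a → push 9,3. Stack: [0, 9, 3]
BINARY_OP + → 9 + 3 = 12. Stack: [0, 12]
BINARY_OP // → 0 // 12 = 0. Stack: [0]
STORE_FAST t → t=0. Stack: []
LOAD_FAST u → push 9. Stack: [9]
LOAD_CONST → push 11. Stack: [9, 11]
BINARY_OP | → 9 | 11 = 11. Stack: [11]
LOAD_FAST_LOAD_FAST u,u → push 9,9. Stack: [11, 9, 9]
BINARY_OP * → 9 * 9 = 81. Stack: [11, 81]
BINARY_OP + → 11 + 81 = 92. Stack: [92]
STORE_FAST w → w=92. Stack: []
LOAD_FAST_LOAD_FAST w,t → push 92,0. Stack: [92, 0]
BINARY_OP - → 92 - 0 = 92. Stack: [92]
STORE_FAST k → k=92. Stack: []
LOAD_CONST → push 7. Stack: [7]
STORE_FAST w → w=7. Stack: []
LOAD_FAST_LOAD_FAST k,u → push 92,9. Stack: [92, 9]
BINARY_OP & → 92 & 9 = 8. Stack: [8]
RETURN_VALUE → return 8.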